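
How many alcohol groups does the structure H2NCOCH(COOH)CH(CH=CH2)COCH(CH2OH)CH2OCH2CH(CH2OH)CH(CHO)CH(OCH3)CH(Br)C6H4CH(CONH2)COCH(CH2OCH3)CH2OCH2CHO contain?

–C(=O)NH2: carbonyl C bonded to C and to N → amide (the N is not a separate amine).
pendant –COOH: carbonyl C bonded to C and –OH → carboxylic acid.
pendant –CH=CH2: C=C double bond → alkene.
–C(=O)– with carbon on both sides → ketone.
pendant –CH2OH on an sp³ backbone C → alcohol.
C–O–C with sp³ carbons on both sides and no adjacent C=O → ether.
pendant –CH2OH on an sp³ backbone C → alcohol.
pendant –CHO: carbonyl C bonded to C and H → aldehyde.
pendant –OCH3: C–O–C with sp³ C, no adjacent C=O → ether.
halogen on an sp³ carbon → alkyl halide.
para-disubstituted benzene ring → arene.
pendant –CONH2: carbonyl C bonded to C and N → amide.
–C(=O)– with carbon on both sides → ketone.
pendant –CH2OCH3: C–O–C linkage → ether.
C–O–C with sp³ carbons on both sides and no adjacent C=O → ether.
terminal –CHO: carbonyl C bonded to H and C → aldehyde.
Alcohol appears at: CH(CH2OH), CH(CH2OH) → 2.

2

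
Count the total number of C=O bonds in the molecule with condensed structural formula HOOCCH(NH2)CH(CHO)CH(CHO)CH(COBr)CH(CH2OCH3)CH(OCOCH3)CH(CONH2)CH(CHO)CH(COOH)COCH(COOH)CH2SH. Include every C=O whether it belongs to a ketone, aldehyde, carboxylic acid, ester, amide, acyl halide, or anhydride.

10

HOOC: carboxylic acid, 1 C=O (running total 1).
CH(CHO): aldehyde, 1 C=O (running total 2).
CH(CHO): aldehyde, 1 C=O (running total 3).
CH(COBr): acyl halide, 1 C=O (running total 4).
CH(OCOCH3): ester, 1 C=O (running total 5).
CH(CONH2): amide, 1 C=O (running total 6).
CH(CHO): aldehyde, 1 C=O (running total 7).
CH(COOH): carboxylic acid, 1 C=O (running total 8).
CO: ketone, 1 C=O (running total 9).
CH(COOH): carboxylic acid, 1 C=O (running total 10).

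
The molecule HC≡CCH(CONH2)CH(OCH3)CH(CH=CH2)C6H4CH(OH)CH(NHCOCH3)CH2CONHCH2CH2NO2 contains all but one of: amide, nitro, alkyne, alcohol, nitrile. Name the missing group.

nitrile

amide: present (CH(CONH2) — pendant –CONH2: carbonyl C bonded to C and N → amide).
alcohol: present (CH(OH) — –OH on an sp³ carbon → alcohol (secondary)).
nitro: present (CH2NO2 — –NO2 on carbon → nitro group).
alkyne: present (HC≡C — C≡C triple bond → alkyne).
nitrile: absent. In HC≡C, the triple bond is C≡C, not C≡N.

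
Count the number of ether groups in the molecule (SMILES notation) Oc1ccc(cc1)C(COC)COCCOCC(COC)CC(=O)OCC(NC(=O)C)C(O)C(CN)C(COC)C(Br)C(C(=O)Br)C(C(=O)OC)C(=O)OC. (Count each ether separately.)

Working along the chain:
  HOC6H4: –OH attached directly to an aromatic ring → phenol (not alcohol); the ring itself is an arene.
  CH(CH2OCH3): pendant –CH2OCH3: C–O–C linkage → ether.
  CH2OCH2: C–O–C with sp³ carbons on both sides and no adjacent C=O → ether.
  CH2OCH2: C–O–C with sp³ carbons on both sides and no adjacent C=O → ether.
  CH(CH2OCH3): pendant –CH2OCH3: C–O–C linkage → ether.
  CH2COOCH2: –C(=O)–O–C with C on the carbonyl side → ester.
  CH(NHCOCH3): pendant –NHC(=O)CH3: N bonded to a carbonyl → amide (not amine).
  CH(OH): –OH on an sp³ carbon → alcohol (secondary).
  CH(CH2NH2): pendant –CH2NH2: N on sp³ C, no adjacent C=O → amine.
  CH(CH2OCH3): pendant –CH2OCH3: C–O–C linkage → ether.
  CH(Br): halogen on an sp³ carbon → alkyl halide.
  CH(COBr): pendant –C(=O)X: carbonyl C bonded to C and halogen → acyl halide.
  CH(COOCH3): pendant –COOCH3: carbonyl C bonded to C and –OCH3 → ester.
  COOCH3: –C(=O)OCH3: carbonyl C bonded to C and to –OCH3 → ester (not ketone + ether).
Ether appears at: CH(CH2OCH3), CH2OCH2, CH2OCH2, CH(CH2OCH3), CH(CH2OCH3) → 5.

5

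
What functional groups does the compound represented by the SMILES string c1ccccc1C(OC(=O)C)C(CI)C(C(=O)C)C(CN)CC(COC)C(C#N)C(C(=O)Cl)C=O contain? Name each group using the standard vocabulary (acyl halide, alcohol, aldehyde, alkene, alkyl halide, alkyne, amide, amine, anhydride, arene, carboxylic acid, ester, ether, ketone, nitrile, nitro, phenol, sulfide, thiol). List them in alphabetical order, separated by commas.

acyl halide, aldehyde, alkyl halide, amine, arene, ester, ether, ketone, nitrile

Working along the chain:
  C6H5: C6H5– phenyl ring → arene.
  CH(OCOCH3): pendant –OC(=O)CH3: an acyloxy group → ester.
  CH(CH2I): pendant –CH2X: halogen on sp³ carbon → alkyl halide.
  CH(COCH3): pendant –COCH3: carbonyl C bonded to two carbons → ketone.
  CH(CH2NH2): pendant –CH2NH2: N on sp³ C, no adjacent C=O → amine.
  CH(CH2OCH3): pendant –CH2OCH3: C–O–C linkage → ether.
  CH(CN): pendant –C≡N: nitrile.
  CH(COCl): pendant –C(=O)X: carbonyl C bonded to C and halogen → acyl halide.
  CHO: terminal –CHO: carbonyl C bonded to H and C → aldehyde.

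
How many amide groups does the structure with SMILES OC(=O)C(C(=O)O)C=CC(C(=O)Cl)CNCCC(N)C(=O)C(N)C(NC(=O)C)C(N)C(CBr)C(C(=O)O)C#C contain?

Working along the chain:
  HOOC: –COOH: carbonyl C bonded to –OH and C → carboxylic acid (the –OH is not a separate alcohol).
  CH(COOH): pendant –COOH: carbonyl C bonded to C and –OH → carboxylic acid.
  CH=CH: C=C double bond → alkene.
  CH(COCl): pendant –C(=O)X: carbonyl C bonded to C and halogen → acyl halide.
  CH2NHCH2: C–N–C with sp³ carbons and no adjacent C=O → amine (secondary).
  CH(NH2): –NH2 on an sp³ carbon with no adjacent C=O → amine.
  CO: –C(=O)– with carbon on both sides → ketone.
  CH(NH2): –NH2 on an sp³ carbon with no adjacent C=O → amine.
  CH(NHCOCH3): pendant –NHC(=O)CH3: N bonded to a carbonyl → amide (not amine).
  CH(NH2): –NH2 on an sp³ carbon with no adjacent C=O → amine.
  CH(CH2Br): pendant –CH2X: halogen on sp³ carbon → alkyl halide.
  CH(COOH): pendant –COOH: carbonyl C bonded to C and –OH → carboxylic acid.
  C≡CH: C≡C triple bond → alkyne.
Amide appears at: CH(NHCOCH3) → 1.

1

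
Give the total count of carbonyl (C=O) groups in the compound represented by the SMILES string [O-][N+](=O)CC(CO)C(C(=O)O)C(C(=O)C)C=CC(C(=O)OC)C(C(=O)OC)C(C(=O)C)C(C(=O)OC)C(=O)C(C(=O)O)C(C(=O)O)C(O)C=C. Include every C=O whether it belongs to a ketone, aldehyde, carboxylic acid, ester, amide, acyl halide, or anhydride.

CH(COOH): carboxylic acid, 1 C=O (running total 1).
CH(COCH3): ketone, 1 C=O (running total 2).
CH(COOCH3): ester, 1 C=O (running total 3).
CH(COOCH3): ester, 1 C=O (running total 4).
CH(COCH3): ketone, 1 C=O (running total 5).
CH(COOCH3): ester, 1 C=O (running total 6).
CO: ketone, 1 C=O (running total 7).
CH(COOH): carboxylic acid, 1 C=O (running total 8).
CH(COOH): carboxylic acid, 1 C=O (running total 9).

9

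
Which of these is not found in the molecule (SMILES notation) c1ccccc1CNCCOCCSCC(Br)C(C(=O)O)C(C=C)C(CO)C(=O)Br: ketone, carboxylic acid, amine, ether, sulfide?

ketone

ether: present (CH2OCH2 — C–O–C with sp³ carbons on both sides and no adjacent C=O → ether).
carboxylic acid: present (CH(COOH) — pendant –COOH: carbonyl C bonded to C and –OH → carboxylic acid).
amine: present (CH2NHCH2 — C–N–C with sp³ carbons and no adjacent C=O → amine (secondary)).
sulfide: present (CH2SCH2 — C–S–C linkage → sulfide (thioether)).
ketone: absent. In CH(COOH), the C=O bears an –OH, making it a carboxylic acid rather than a ketone. In COBr, the C=O is bonded to a halogen, which defines an acyl halide, not a ketone.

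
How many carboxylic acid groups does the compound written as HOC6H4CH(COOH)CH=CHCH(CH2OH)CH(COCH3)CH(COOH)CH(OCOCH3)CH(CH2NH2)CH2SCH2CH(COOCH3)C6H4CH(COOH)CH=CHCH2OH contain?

3

–OH attached directly to an aromatic ring → phenol (not alcohol); the ring itself is an arene.
pendant –COOH: carbonyl C bonded to C and –OH → carboxylic acid.
C=C double bond → alkene.
pendant –CH2OH on an sp³ backbone C → alcohol.
pendant –COCH3: carbonyl C bonded to two carbons → ketone.
pendant –COOH: carbonyl C bonded to C and –OH → carboxylic acid.
pendant –OC(=O)CH3: an acyloxy group → ester.
pendant –CH2NH2: N on sp³ C, no adjacent C=O → amine.
C–S–C linkage → sulfide (thioether).
pendant –COOCH3: carbonyl C bonded to C and –OCH3 → ester.
para-disubstituted benzene ring → arene.
pendant –COOH: carbonyl C bonded to C and –OH → carboxylic acid.
C=C double bond → alkene.
–OH on an sp³ carbon → alcohol.
Carboxylic acid appears at: CH(COOH), CH(COOH), CH(COOH) → 3.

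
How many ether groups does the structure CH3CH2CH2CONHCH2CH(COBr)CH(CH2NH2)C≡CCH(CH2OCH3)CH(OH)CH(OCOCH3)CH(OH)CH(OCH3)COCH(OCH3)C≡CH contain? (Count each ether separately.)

3

–C(=O)–N– linkage → amide (the N is not an amine).
pendant –C(=O)X: carbonyl C bonded to C and halogen → acyl halide.
pendant –CH2NH2: N on sp³ C, no adjacent C=O → amine.
C≡C triple bond → alkyne.
pendant –CH2OCH3: C–O–C linkage → ether.
–OH on an sp³ carbon → alcohol (secondary).
pendant –OC(=O)CH3: an acyloxy group → ester.
–OH on an sp³ carbon → alcohol (secondary).
pendant –OCH3: C–O–C with sp³ C, no adjacent C=O → ether.
–C(=O)– with carbon on both sides → ketone.
pendant –OCH3: C–O–C with sp³ C, no adjacent C=O → ether.
C≡C triple bond → alkyne.
Ether appears at: CH(CH2OCH3), CH(OCH3), CH(OCH3) → 3.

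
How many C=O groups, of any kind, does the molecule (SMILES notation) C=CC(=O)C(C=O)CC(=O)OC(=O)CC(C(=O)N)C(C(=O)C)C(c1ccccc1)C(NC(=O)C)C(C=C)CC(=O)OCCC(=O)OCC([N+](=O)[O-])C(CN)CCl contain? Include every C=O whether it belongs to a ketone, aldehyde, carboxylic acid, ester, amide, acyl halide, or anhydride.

CO: ketone, 1 C=O (running total 1).
CH(CHO): aldehyde, 1 C=O (running total 2).
CH2CO-O-COCH2: anhydride, 2 C=O (running total 4).
CH(CONH2): amide, 1 C=O (running total 5).
CH(COCH3): ketone, 1 C=O (running total 6).
CH(NHCOCH3): amide, 1 C=O (running total 7).
CH2COOCH2: ester, 1 C=O (running total 8).
CH2COOCH2: ester, 1 C=O (running total 9).

9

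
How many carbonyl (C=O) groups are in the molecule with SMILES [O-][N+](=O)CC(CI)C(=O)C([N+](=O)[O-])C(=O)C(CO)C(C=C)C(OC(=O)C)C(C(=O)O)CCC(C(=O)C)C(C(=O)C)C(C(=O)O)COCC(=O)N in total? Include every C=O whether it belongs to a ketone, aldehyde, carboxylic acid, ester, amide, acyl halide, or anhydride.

8

CO: ketone, 1 C=O (running total 1).
CO: ketone, 1 C=O (running total 2).
CH(OCOCH3): ester, 1 C=O (running total 3).
CH(COOH): carboxylic acid, 1 C=O (running total 4).
CH(COCH3): ketone, 1 C=O (running total 5).
CH(COCH3): ketone, 1 C=O (running total 6).
CH(COOH): carboxylic acid, 1 C=O (running total 7).
CONH2: amide, 1 C=O (running total 8).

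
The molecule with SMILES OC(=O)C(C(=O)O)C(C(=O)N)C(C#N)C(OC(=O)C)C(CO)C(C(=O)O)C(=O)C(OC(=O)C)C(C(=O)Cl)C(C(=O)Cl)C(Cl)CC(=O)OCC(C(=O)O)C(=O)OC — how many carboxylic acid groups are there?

4

Working along the chain:
  HOOC: –COOH: carbonyl C bonded to –OH and C → carboxylic acid (the –OH is not a separate alcohol).
  CH(COOH): pendant –COOH: carbonyl C bonded to C and –OH → carboxylic acid.
  CH(CONH2): pendant –CONH2: carbonyl C bonded to C and N → amide.
  CH(CN): pendant –C≡N: nitrile.
  CH(OCOCH3): pendant –OC(=O)CH3: an acyloxy group → ester.
  CH(CH2OH): pendant –CH2OH on an sp³ backbone C → alcohol.
  CH(COOH): pendant –COOH: carbonyl C bonded to C and –OH → carboxylic acid.
  CO: –C(=O)– with carbon on both sides → ketone.
  CH(OCOCH3): pendant –OC(=O)CH3: an acyloxy group → ester.
  CH(COCl): pendant –C(=O)X: carbonyl C bonded to C and halogen → acyl halide.
  CH(COCl): pendant –C(=O)X: carbonyl C bonded to C and halogen → acyl halide.
  CH(Cl): halogen on an sp³ carbon → alkyl halide.
  CH2COOCH2: –C(=O)–O–C with C on the carbonyl side → ester.
  CH(COOH): pendant –COOH: carbonyl C bonded to C and –OH → carboxylic acid.
  COOCH3: –C(=O)OCH3: carbonyl C bonded to C and to –OCH3 → ester (not ketone + ether).
Carboxylic acid appears at: HOOC, CH(COOH), CH(COOH), CH(COOH) → 4.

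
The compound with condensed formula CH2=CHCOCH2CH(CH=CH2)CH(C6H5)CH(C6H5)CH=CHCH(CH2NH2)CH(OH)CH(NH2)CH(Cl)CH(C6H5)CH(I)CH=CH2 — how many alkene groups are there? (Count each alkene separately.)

Working along the chain:
  CH2=CH: C=C double bond → alkene.
  CO: –C(=O)– with carbon on both sides → ketone.
  CH(CH=CH2): pendant –CH=CH2: C=C double bond → alkene.
  CH(C6H5): pendant –C6H5: benzene ring → arene.
  CH(C6H5): pendant –C6H5: benzene ring → arene.
  CH=CH: C=C double bond → alkene.
  CH(CH2NH2): pendant –CH2NH2: N on sp³ C, no adjacent C=O → amine.
  CH(OH): –OH on an sp³ carbon → alcohol (secondary).
  CH(NH2): –NH2 on an sp³ carbon with no adjacent C=O → amine.
  CH(Cl): halogen on an sp³ carbon → alkyl halide.
  CH(C6H5): pendant –C6H5: benzene ring → arene.
  CH(I): halogen on an sp³ carbon → alkyl halide.
  CH=CH2: C=C double bond → alkene.
Alkene appears at: CH2=CH, CH(CH=CH2), CH=CH, CH=CH2 → 4.

4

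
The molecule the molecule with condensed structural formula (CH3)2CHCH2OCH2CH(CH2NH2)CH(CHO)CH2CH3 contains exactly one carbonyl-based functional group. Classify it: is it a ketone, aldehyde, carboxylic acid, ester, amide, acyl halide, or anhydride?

The carbonyl is in the CH(CHO) segment: pendant –CHO: carbonyl C bonded to C and H → aldehyde.

aldehyde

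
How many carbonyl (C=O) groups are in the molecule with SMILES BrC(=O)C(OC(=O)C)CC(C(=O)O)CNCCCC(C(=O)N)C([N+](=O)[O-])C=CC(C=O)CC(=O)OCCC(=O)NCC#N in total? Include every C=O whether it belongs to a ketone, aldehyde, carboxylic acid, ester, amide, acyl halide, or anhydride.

7

BrCO: acyl halide, 1 C=O (running total 1).
CH(OCOCH3): ester, 1 C=O (running total 2).
CH(COOH): carboxylic acid, 1 C=O (running total 3).
CH(CONH2): amide, 1 C=O (running total 4).
CH(CHO): aldehyde, 1 C=O (running total 5).
CH2COOCH2: ester, 1 C=O (running total 6).
CH2CONHCH2: amide, 1 C=O (running total 7).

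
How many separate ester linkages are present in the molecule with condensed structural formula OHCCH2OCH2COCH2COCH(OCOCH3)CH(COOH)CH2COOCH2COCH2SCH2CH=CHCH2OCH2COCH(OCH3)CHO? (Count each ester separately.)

2

Taking each segment in turn:
  OHC: terminal –CHO: carbonyl C bonded to H and C → aldehyde.
  CH2OCH2: C–O–C with sp³ carbons on both sides and no adjacent C=O → ether.
  CO: –C(=O)– with carbon on both sides → ketone.
  CO: –C(=O)– with carbon on both sides → ketone.
  CH(OCOCH3): pendant –OC(=O)CH3: an acyloxy group → ester.
  CH(COOH): pendant –COOH: carbonyl C bonded to C and –OH → carboxylic acid.
  CH2COOCH2: –C(=O)–O–C with C on the carbonyl side → ester.
  CO: –C(=O)– with carbon on both sides → ketone.
  CH2SCH2: C–S–C linkage → sulfide (thioether).
  CH=CH: C=C double bond → alkene.
  CH2OCH2: C–O–C with sp³ carbons on both sides and no adjacent C=O → ether.
  CO: –C(=O)– with carbon on both sides → ketone.
  CH(OCH3): pendant –OCH3: C–O–C with sp³ C, no adjacent C=O → ether.
  CHO: terminal –CHO: carbonyl C bonded to H and C → aldehyde.
Ester appears at: CH(OCOCH3), CH2COOCH2 → 2.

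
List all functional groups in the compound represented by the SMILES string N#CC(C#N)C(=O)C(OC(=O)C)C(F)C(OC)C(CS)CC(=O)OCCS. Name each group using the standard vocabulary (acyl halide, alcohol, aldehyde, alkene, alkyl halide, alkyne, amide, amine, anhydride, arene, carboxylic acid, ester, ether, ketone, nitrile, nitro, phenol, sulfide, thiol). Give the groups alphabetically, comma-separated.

N≡C–: carbon triple-bonded to nitrogen → nitrile.
pendant –C≡N: nitrile.
–C(=O)– with carbon on both sides → ketone.
pendant –OC(=O)CH3: an acyloxy group → ester.
halogen on an sp³ carbon → alkyl halide.
pendant –OCH3: C–O–C with sp³ C, no adjacent C=O → ether.
pendant –CH2SH → thiol.
–C(=O)–O–C with C on the carbonyl side → ester.
–SH on an sp³ carbon → thiol.

alkyl halide, ester, ether, ketone, nitrile, thiol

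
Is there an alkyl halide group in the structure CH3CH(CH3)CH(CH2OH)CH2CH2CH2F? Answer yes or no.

yes

pendant –CH2OH on an sp³ backbone C → alcohol.
halogen on an sp³ carbon → alkyl halide.
The CH2F segment supplies the alkyl halide: halogen on an sp³ carbon → alkyl halide.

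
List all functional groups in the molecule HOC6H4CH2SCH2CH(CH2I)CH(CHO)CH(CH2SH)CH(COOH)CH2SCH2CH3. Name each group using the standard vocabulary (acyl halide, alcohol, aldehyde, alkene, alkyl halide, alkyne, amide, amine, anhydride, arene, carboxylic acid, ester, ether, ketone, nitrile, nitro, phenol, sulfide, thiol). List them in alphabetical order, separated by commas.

aldehyde, alkyl halide, arene, carboxylic acid, phenol, sulfide, thiol

Taking each segment in turn:
  HOC6H4: –OH attached directly to an aromatic ring → phenol (not alcohol); the ring itself is an arene.
  CH2SCH2: C–S–C linkage → sulfide (thioether).
  CH(CH2I): pendant –CH2X: halogen on sp³ carbon → alkyl halide.
  CH(CHO): pendant –CHO: carbonyl C bonded to C and H → aldehyde.
  CH(CH2SH): pendant –CH2SH → thiol.
  CH(COOH): pendant –COOH: carbonyl C bonded to C and –OH → carboxylic acid.
  CH2SCH2: C–S–C linkage → sulfide (thioether).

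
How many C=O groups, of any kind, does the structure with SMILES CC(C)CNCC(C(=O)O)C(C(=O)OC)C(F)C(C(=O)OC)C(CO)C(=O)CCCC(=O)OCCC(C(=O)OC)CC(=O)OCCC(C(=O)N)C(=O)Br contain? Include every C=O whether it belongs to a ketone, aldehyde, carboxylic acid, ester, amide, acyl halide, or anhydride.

CH(COOH): carboxylic acid, 1 C=O (running total 1).
CH(COOCH3): ester, 1 C=O (running total 2).
CH(COOCH3): ester, 1 C=O (running total 3).
CO: ketone, 1 C=O (running total 4).
CH2COOCH2: ester, 1 C=O (running total 5).
CH(COOCH3): ester, 1 C=O (running total 6).
CH2COOCH2: ester, 1 C=O (running total 7).
CH(CONH2): amide, 1 C=O (running total 8).
COBr: acyl halide, 1 C=O (running total 9).

9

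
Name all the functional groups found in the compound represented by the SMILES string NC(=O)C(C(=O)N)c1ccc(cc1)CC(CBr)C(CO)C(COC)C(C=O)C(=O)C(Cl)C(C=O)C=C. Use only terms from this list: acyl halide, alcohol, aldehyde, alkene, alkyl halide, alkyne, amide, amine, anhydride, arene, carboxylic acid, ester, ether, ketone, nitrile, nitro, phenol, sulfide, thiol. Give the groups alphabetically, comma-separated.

alcohol, aldehyde, alkene, alkyl halide, amide, arene, ether, ketone

–C(=O)NH2: carbonyl C bonded to C and to N → amide (the N is not a separate amine).
pendant –CONH2: carbonyl C bonded to C and N → amide.
para-disubstituted benzene ring → arene.
pendant –CH2X: halogen on sp³ carbon → alkyl halide.
pendant –CH2OH on an sp³ backbone C → alcohol.
pendant –CH2OCH3: C–O–C linkage → ether.
pendant –CHO: carbonyl C bonded to C and H → aldehyde.
–C(=O)– with carbon on both sides → ketone.
halogen on an sp³ carbon → alkyl halide.
pendant –CHO: carbonyl C bonded to C and H → aldehyde.
C=C double bond → alkene.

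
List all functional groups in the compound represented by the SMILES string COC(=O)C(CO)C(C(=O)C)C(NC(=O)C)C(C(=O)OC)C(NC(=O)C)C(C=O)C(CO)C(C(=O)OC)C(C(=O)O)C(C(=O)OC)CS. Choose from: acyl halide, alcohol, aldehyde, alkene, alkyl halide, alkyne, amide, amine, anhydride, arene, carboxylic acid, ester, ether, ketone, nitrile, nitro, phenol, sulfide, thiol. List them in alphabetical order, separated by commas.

CH3O–C(=O)–: carbonyl C bonded to C and to –OCH3 → ester (not ketone + ether).
pendant –CH2OH on an sp³ backbone C → alcohol.
pendant –COCH3: carbonyl C bonded to two carbons → ketone.
pendant –NHC(=O)CH3: N bonded to a carbonyl → amide (not amine).
pendant –COOCH3: carbonyl C bonded to C and –OCH3 → ester.
pendant –NHC(=O)CH3: N bonded to a carbonyl → amide (not amine).
pendant –CHO: carbonyl C bonded to C and H → aldehyde.
pendant –CH2OH on an sp³ backbone C → alcohol.
pendant –COOCH3: carbonyl C bonded to C and –OCH3 → ester.
pendant –COOH: carbonyl C bonded to C and –OH → carboxylic acid.
pendant –COOCH3: carbonyl C bonded to C and –OCH3 → ester.
–SH on an sp³ carbon → thiol.

alcohol, aldehyde, amide, carboxylic acid, ester, ketone, thiol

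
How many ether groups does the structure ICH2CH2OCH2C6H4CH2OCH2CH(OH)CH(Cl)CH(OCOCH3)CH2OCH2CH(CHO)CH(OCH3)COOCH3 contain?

4

Working along the chain:
  ICH2: halogen on an sp³ carbon → alkyl halide.
  CH2OCH2: C–O–C with sp³ carbons on both sides and no adjacent C=O → ether.
  C6H4: para-disubstituted benzene ring → arene.
  CH2OCH2: C–O–C with sp³ carbons on both sides and no adjacent C=O → ether.
  CH(OH): –OH on an sp³ carbon → alcohol (secondary).
  CH(Cl): halogen on an sp³ carbon → alkyl halide.
  CH(OCOCH3): pendant –OC(=O)CH3: an acyloxy group → ester.
  CH2OCH2: C–O–C with sp³ carbons on both sides and no adjacent C=O → ether.
  CH(CHO): pendant –CHO: carbonyl C bonded to C and H → aldehyde.
  CH(OCH3): pendant –OCH3: C–O–C with sp³ C, no adjacent C=O → ether.
  COOCH3: –C(=O)OCH3: carbonyl C bonded to C and to –OCH3 → ester (not ketone + ether).
Ether appears at: CH2OCH2, CH2OCH2, CH2OCH2, CH(OCH3) → 4.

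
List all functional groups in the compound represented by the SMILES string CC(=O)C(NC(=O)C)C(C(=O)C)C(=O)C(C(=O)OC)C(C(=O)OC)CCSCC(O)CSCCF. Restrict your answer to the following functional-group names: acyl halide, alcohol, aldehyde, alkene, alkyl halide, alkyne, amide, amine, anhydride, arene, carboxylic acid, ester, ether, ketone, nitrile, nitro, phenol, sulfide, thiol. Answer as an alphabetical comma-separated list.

–C(=O)– with carbon on both sides → ketone.
pendant –NHC(=O)CH3: N bonded to a carbonyl → amide (not amine).
pendant –COCH3: carbonyl C bonded to two carbons → ketone.
–C(=O)– with carbon on both sides → ketone.
pendant –COOCH3: carbonyl C bonded to C and –OCH3 → ester.
pendant –COOCH3: carbonyl C bonded to C and –OCH3 → ester.
C–S–C linkage → sulfide (thioether).
–OH on an sp³ carbon → alcohol (secondary).
C–S–C linkage → sulfide (thioether).
halogen on an sp³ carbon → alkyl halide.

alcohol, alkyl halide, amide, ester, ketone, sulfide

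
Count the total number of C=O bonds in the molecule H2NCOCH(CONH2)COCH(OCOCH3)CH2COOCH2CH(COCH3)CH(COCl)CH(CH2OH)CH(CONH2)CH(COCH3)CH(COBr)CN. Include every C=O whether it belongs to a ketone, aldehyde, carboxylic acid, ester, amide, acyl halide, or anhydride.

10

H2NCO: amide, 1 C=O (running total 1).
CH(CONH2): amide, 1 C=O (running total 2).
CO: ketone, 1 C=O (running total 3).
CH(OCOCH3): ester, 1 C=O (running total 4).
CH2COOCH2: ester, 1 C=O (running total 5).
CH(COCH3): ketone, 1 C=O (running total 6).
CH(COCl): acyl halide, 1 C=O (running total 7).
CH(CONH2): amide, 1 C=O (running total 8).
CH(COCH3): ketone, 1 C=O (running total 9).
CH(COBr): acyl halide, 1 C=O (running total 10).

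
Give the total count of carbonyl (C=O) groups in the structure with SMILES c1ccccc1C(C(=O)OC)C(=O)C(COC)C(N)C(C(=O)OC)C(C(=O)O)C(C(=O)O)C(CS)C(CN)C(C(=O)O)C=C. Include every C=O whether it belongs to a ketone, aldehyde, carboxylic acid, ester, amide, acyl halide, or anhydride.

6

CH(COOCH3): ester, 1 C=O (running total 1).
CO: ketone, 1 C=O (running total 2).
CH(COOCH3): ester, 1 C=O (running total 3).
CH(COOH): carboxylic acid, 1 C=O (running total 4).
CH(COOH): carboxylic acid, 1 C=O (running total 5).
CH(COOH): carboxylic acid, 1 C=O (running total 6).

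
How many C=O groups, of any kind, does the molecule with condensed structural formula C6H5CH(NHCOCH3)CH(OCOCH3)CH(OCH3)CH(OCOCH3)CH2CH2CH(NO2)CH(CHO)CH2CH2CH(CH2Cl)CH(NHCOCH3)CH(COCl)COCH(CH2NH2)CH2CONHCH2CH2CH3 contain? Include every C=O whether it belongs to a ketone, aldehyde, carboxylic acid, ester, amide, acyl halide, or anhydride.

8

CH(NHCOCH3): amide, 1 C=O (running total 1).
CH(OCOCH3): ester, 1 C=O (running total 2).
CH(OCOCH3): ester, 1 C=O (running total 3).
CH(CHO): aldehyde, 1 C=O (running total 4).
CH(NHCOCH3): amide, 1 C=O (running total 5).
CH(COCl): acyl halide, 1 C=O (running total 6).
CO: ketone, 1 C=O (running total 7).
CH2CONHCH2: amide, 1 C=O (running total 8).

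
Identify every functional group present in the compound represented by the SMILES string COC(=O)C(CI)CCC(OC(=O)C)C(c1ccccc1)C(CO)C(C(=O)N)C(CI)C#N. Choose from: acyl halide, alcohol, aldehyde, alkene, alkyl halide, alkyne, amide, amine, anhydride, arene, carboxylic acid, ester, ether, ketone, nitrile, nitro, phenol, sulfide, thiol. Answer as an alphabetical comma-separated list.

alcohol, alkyl halide, amide, arene, ester, nitrile

Reading the structure from left to right:
  CH3OOC: CH3O–C(=O)–: carbonyl C bonded to C and to –OCH3 → ester (not ketone + ether).
  CH(CH2I): pendant –CH2X: halogen on sp³ carbon → alkyl halide.
  CH(OCOCH3): pendant –OC(=O)CH3: an acyloxy group → ester.
  CH(C6H5): pendant –C6H5: benzene ring → arene.
  CH(CH2OH): pendant –CH2OH on an sp³ backbone C → alcohol.
  CH(CONH2): pendant –CONH2: carbonyl C bonded to C and N → amide.
  CH(CH2I): pendant –CH2X: halogen on sp³ carbon → alkyl halide.
  CN: –C≡N: carbon triple-bonded to nitrogen → nitrile.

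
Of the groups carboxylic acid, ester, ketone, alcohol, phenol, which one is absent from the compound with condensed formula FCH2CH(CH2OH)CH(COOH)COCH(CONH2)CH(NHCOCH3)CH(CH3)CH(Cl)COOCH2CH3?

alcohol: present (CH(CH2OH) — pendant –CH2OH on an sp³ backbone C → alcohol).
carboxylic acid: present (CH(COOH) — pendant –COOH: carbonyl C bonded to C and –OH → carboxylic acid).
ester: present (COOCH2CH3 — –C(=O)OCH2CH3: carbonyl C bonded to C and to –OEt → ester).
ketone: present (CO — –C(=O)– with carbon on both sides → ketone).
phenol: absent. In CH(CH2OH), the –OH is on an sp³ carbon, not on an aromatic ring, so it is an alcohol.

phenol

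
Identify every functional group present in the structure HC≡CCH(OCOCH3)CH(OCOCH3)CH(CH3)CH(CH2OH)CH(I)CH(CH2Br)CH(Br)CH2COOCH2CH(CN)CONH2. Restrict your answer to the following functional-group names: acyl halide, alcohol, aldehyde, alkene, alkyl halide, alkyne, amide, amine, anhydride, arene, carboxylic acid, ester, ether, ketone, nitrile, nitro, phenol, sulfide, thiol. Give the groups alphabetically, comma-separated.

C≡C triple bond → alkyne.
pendant –OC(=O)CH3: an acyloxy group → ester.
pendant –OC(=O)CH3: an acyloxy group → ester.
pendant –CH2OH on an sp³ backbone C → alcohol.
halogen on an sp³ carbon → alkyl halide.
pendant –CH2X: halogen on sp³ carbon → alkyl halide.
halogen on an sp³ carbon → alkyl halide.
–C(=O)–O–C with C on the carbonyl side → ester.
pendant –C≡N: nitrile.
–C(=O)NH2: carbonyl C bonded to C and to N → amide (the N is not a separate amine).

alcohol, alkyl halide, alkyne, amide, ester, nitrile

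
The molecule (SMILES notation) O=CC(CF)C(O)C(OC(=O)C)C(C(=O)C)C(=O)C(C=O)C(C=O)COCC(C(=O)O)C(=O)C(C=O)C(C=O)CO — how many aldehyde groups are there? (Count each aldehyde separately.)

5

terminal –CHO: carbonyl C bonded to H and C → aldehyde.
pendant –CH2X: halogen on sp³ carbon → alkyl halide.
–OH on an sp³ carbon → alcohol (secondary).
pendant –OC(=O)CH3: an acyloxy group → ester.
pendant –COCH3: carbonyl C bonded to two carbons → ketone.
–C(=O)– with carbon on both sides → ketone.
pendant –CHO: carbonyl C bonded to C and H → aldehyde.
pendant –CHO: carbonyl C bonded to C and H → aldehyde.
C–O–C with sp³ carbons on both sides and no adjacent C=O → ether.
pendant –COOH: carbonyl C bonded to C and –OH → carboxylic acid.
–C(=O)– with carbon on both sides → ketone.
pendant –CHO: carbonyl C bonded to C and H → aldehyde.
pendant –CHO: carbonyl C bonded to C and H → aldehyde.
–OH on an sp³ carbon → alcohol.
Aldehyde appears at: OHC, CH(CHO), CH(CHO), CH(CHO), CH(CHO) → 5.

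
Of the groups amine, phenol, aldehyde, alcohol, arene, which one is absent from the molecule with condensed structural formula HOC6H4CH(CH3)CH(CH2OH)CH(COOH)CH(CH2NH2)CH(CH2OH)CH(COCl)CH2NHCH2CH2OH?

aldehyde

arene: present (HOC6H4 — –OH attached directly to an aromatic ring → phenol (not alcohol); the ring itself is an arene).
phenol: present (HOC6H4 — –OH attached directly to an aromatic ring → phenol (not alcohol); the ring itself is an arene).
amine: present (CH(CH2NH2) — pendant –CH2NH2: N on sp³ C, no adjacent C=O → amine).
alcohol: present (CH(CH2OH) — pendant –CH2OH on an sp³ backbone C → alcohol).
aldehyde: absent. In CH(COOH), the carbonyl carbon bears –OH, not –H, so it is a carboxylic acid.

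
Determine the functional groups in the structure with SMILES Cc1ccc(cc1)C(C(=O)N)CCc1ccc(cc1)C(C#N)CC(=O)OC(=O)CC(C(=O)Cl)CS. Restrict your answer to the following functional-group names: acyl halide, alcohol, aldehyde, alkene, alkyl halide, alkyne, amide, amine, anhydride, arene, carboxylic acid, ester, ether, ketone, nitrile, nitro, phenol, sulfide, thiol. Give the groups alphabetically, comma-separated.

Working along the chain:
  C6H4: para-disubstituted benzene ring → arene.
  CH(CONH2): pendant –CONH2: carbonyl C bonded to C and N → amide.
  C6H4: para-disubstituted benzene ring → arene.
  CH(CN): pendant –C≡N: nitrile.
  CH2CO-O-COCH2: two acyl groups sharing one oxygen, –C(=O)–O–C(=O)– → anhydride.
  CH(COCl): pendant –C(=O)X: carbonyl C bonded to C and halogen → acyl halide.
  CH2SH: –SH on an sp³ carbon → thiol.

acyl halide, amide, anhydride, arene, nitrile, thiol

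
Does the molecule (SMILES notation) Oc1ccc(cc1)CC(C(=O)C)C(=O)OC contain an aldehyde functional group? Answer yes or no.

Reading the structure from left to right:
  HOC6H4: –OH attached directly to an aromatic ring → phenol (not alcohol); the ring itself is an arene.
  CH(COCH3): pendant –COCH3: carbonyl C bonded to two carbons → ketone.
  COOCH3: –C(=O)OCH3: carbonyl C bonded to C and to –OCH3 → ester (not ketone + ether).
In CH(COCH3), the carbonyl carbon is bonded to two carbons, so it is a ketone, not an aldehyde.
The groups actually present are: arene, ester, ketone, phenol.

no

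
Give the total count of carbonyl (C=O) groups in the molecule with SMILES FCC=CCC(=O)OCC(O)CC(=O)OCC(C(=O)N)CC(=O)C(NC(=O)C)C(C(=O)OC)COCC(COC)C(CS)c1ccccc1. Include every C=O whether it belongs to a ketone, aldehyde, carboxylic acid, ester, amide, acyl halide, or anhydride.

CH2COOCH2: ester, 1 C=O (running total 1).
CH2COOCH2: ester, 1 C=O (running total 2).
CH(CONH2): amide, 1 C=O (running total 3).
CO: ketone, 1 C=O (running total 4).
CH(NHCOCH3): amide, 1 C=O (running total 5).
CH(COOCH3): ester, 1 C=O (running total 6).

6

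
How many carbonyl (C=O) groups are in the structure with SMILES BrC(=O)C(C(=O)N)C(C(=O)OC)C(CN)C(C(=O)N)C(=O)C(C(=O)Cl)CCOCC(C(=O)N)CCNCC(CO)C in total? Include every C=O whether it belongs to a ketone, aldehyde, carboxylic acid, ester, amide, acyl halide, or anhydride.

BrCO: acyl halide, 1 C=O (running total 1).
CH(CONH2): amide, 1 C=O (running total 2).
CH(COOCH3): ester, 1 C=O (running total 3).
CH(CONH2): amide, 1 C=O (running total 4).
CO: ketone, 1 C=O (running total 5).
CH(COCl): acyl halide, 1 C=O (running total 6).
CH(CONH2): amide, 1 C=O (running total 7).

7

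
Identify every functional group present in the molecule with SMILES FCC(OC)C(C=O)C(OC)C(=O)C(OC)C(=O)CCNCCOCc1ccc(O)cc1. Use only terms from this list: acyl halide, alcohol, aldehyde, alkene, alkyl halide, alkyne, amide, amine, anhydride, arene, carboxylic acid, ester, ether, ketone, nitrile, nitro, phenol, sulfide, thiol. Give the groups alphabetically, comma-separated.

aldehyde, alkyl halide, amine, arene, ether, ketone, phenol

halogen on an sp³ carbon → alkyl halide.
pendant –OCH3: C–O–C with sp³ C, no adjacent C=O → ether.
pendant –CHO: carbonyl C bonded to C and H → aldehyde.
pendant –OCH3: C–O–C with sp³ C, no adjacent C=O → ether.
–C(=O)– with carbon on both sides → ketone.
pendant –OCH3: C–O–C with sp³ C, no adjacent C=O → ether.
–C(=O)– with carbon on both sides → ketone.
C–N–C with sp³ carbons and no adjacent C=O → amine (secondary).
C–O–C with sp³ carbons on both sides and no adjacent C=O → ether.
–OH attached directly to an aromatic ring → phenol (not alcohol); the ring itself is an arene.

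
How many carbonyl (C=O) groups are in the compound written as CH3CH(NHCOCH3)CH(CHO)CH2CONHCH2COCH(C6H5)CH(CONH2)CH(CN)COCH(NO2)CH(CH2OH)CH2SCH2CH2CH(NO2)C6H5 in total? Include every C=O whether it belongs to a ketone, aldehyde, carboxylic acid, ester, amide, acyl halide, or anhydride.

6

CH(NHCOCH3): amide, 1 C=O (running total 1).
CH(CHO): aldehyde, 1 C=O (running total 2).
CH2CONHCH2: amide, 1 C=O (running total 3).
CO: ketone, 1 C=O (running total 4).
CH(CONH2): amide, 1 C=O (running total 5).
CO: ketone, 1 C=O (running total 6).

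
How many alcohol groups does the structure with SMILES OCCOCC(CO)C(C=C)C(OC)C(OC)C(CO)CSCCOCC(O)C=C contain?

4

Reading the structure from left to right:
  HOCH2: HO– on an sp³ carbon → alcohol.
  CH2OCH2: C–O–C with sp³ carbons on both sides and no adjacent C=O → ether.
  CH(CH2OH): pendant –CH2OH on an sp³ backbone C → alcohol.
  CH(CH=CH2): pendant –CH=CH2: C=C double bond → alkene.
  CH(OCH3): pendant –OCH3: C–O–C with sp³ C, no adjacent C=O → ether.
  CH(OCH3): pendant –OCH3: C–O–C with sp³ C, no adjacent C=O → ether.
  CH(CH2OH): pendant –CH2OH on an sp³ backbone C → alcohol.
  CH2SCH2: C–S–C linkage → sulfide (thioether).
  CH2OCH2: C–O–C with sp³ carbons on both sides and no adjacent C=O → ether.
  CH(OH): –OH on an sp³ carbon → alcohol (secondary).
  CH=CH2: C=C double bond → alkene.
Alcohol appears at: HOCH2, CH(CH2OH), CH(CH2OH), CH(OH) → 4.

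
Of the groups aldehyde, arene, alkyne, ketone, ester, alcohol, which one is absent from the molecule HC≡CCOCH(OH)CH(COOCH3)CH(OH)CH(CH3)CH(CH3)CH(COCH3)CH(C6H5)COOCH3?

alkyne: present (HC≡C — C≡C triple bond → alkyne).
arene: present (CH(C6H5) — pendant –C6H5: benzene ring → arene).
ester: present (CH(COOCH3) — pendant –COOCH3: carbonyl C bonded to C and –OCH3 → ester).
alcohol: present (CH(OH) — –OH on an sp³ carbon → alcohol (secondary)).
ketone: present (CO — –C(=O)– with carbon on both sides → ketone).
aldehyde: absent. In each of CO and CH(COCH3), the carbonyl carbon is bonded to two carbons, so it is a ketone, not an aldehyde.

aldehyde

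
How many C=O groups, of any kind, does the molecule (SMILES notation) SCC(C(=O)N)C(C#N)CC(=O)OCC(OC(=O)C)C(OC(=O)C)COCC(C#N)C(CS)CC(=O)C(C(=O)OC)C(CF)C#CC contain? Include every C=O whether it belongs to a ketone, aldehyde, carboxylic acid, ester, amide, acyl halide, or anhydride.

6

CH(CONH2): amide, 1 C=O (running total 1).
CH2COOCH2: ester, 1 C=O (running total 2).
CH(OCOCH3): ester, 1 C=O (running total 3).
CH(OCOCH3): ester, 1 C=O (running total 4).
CO: ketone, 1 C=O (running total 5).
CH(COOCH3): ester, 1 C=O (running total 6).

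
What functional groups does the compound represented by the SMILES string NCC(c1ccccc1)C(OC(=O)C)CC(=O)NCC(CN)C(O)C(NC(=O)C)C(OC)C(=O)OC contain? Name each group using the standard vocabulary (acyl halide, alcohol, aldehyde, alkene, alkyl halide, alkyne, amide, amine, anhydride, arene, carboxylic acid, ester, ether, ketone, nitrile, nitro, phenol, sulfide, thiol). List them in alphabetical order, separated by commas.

alcohol, amide, amine, arene, ester, ether

–NH2 on an sp³ carbon with no adjacent C=O → amine.
pendant –C6H5: benzene ring → arene.
pendant –OC(=O)CH3: an acyloxy group → ester.
–C(=O)–N– linkage → amide (the N is not an amine).
pendant –CH2NH2: N on sp³ C, no adjacent C=O → amine.
–OH on an sp³ carbon → alcohol (secondary).
pendant –NHC(=O)CH3: N bonded to a carbonyl → amide (not amine).
pendant –OCH3: C–O–C with sp³ C, no adjacent C=O → ether.
–C(=O)OCH3: carbonyl C bonded to C and to –OCH3 → ester (not ketone + ether).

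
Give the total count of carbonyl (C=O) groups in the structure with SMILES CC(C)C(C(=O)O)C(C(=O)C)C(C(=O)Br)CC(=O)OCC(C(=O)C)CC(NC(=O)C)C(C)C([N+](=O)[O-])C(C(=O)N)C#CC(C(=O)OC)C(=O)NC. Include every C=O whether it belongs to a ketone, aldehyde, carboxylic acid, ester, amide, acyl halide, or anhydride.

9

CH(COOH): carboxylic acid, 1 C=O (running total 1).
CH(COCH3): ketone, 1 C=O (running total 2).
CH(COBr): acyl halide, 1 C=O (running total 3).
CH2COOCH2: ester, 1 C=O (running total 4).
CH(COCH3): ketone, 1 C=O (running total 5).
CH(NHCOCH3): amide, 1 C=O (running total 6).
CH(CONH2): amide, 1 C=O (running total 7).
CH(COOCH3): ester, 1 C=O (running total 8).
CONHCH3: amide, 1 C=O (running total 9).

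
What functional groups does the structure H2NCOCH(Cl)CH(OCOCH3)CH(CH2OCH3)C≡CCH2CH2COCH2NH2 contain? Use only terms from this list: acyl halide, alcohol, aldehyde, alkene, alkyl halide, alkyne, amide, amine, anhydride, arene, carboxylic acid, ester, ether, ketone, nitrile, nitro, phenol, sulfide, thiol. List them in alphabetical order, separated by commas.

Working along the chain:
  H2NCO: –C(=O)NH2: carbonyl C bonded to C and to N → amide (the N is not a separate amine).
  CH(Cl): halogen on an sp³ carbon → alkyl halide.
  CH(OCOCH3): pendant –OC(=O)CH3: an acyloxy group → ester.
  CH(CH2OCH3): pendant –CH2OCH3: C–O–C linkage → ether.
  C≡C: C≡C triple bond → alkyne.
  CO: –C(=O)– with carbon on both sides → ketone.
  CH2NH2: –NH2 on an sp³ carbon with no adjacent C=O → amine.

alkyl halide, alkyne, amide, amine, ester, ether, ketone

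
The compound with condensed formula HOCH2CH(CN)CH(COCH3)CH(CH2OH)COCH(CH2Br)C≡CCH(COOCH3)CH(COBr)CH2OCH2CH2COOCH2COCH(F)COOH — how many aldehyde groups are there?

0

Working along the chain:
  HOCH2: HO– on an sp³ carbon → alcohol.
  CH(CN): pendant –C≡N: nitrile.
  CH(COCH3): pendant –COCH3: carbonyl C bonded to two carbons → ketone.
  CH(CH2OH): pendant –CH2OH on an sp³ backbone C → alcohol.
  CO: –C(=O)– with carbon on both sides → ketone.
  CH(CH2Br): pendant –CH2X: halogen on sp³ carbon → alkyl halide.
  C≡C: C≡C triple bond → alkyne.
  CH(COOCH3): pendant –COOCH3: carbonyl C bonded to C and –OCH3 → ester.
  CH(COBr): pendant –C(=O)X: carbonyl C bonded to C and halogen → acyl halide.
  CH2OCH2: C–O–C with sp³ carbons on both sides and no adjacent C=O → ether.
  CH2COOCH2: –C(=O)–O–C with C on the carbonyl side → ester.
  CO: –C(=O)– with carbon on both sides → ketone.
  CH(F): halogen on an sp³ carbon → alkyl halide.
  COOH: –COOH: carbonyl C bonded to –OH and C → carboxylic acid (the –OH is not a separate alcohol).
No segment is a aldehyde: CH(COCH3) is ketone, not aldehyde; CO is ketone, not aldehyde; CH(COOCH3) is ester, not aldehyde. → 0.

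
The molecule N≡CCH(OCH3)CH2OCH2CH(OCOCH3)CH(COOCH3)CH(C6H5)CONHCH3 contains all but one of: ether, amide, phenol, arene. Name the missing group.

amide: present (CONHCH3 — –C(=O)NHCH3: carbonyl C bonded to C and to N → amide (the N is not an amine)).
ether: present (CH(OCH3) — pendant –OCH3: C–O–C with sp³ C, no adjacent C=O → ether).
arene: present (CH(C6H5) — pendant –C6H5: benzene ring → arene).
phenol: no segment matches this pattern.

phenol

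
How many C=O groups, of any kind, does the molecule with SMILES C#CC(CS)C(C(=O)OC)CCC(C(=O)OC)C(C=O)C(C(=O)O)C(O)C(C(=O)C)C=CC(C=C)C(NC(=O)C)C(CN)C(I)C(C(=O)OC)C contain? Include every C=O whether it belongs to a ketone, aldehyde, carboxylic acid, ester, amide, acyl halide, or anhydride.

7

CH(COOCH3): ester, 1 C=O (running total 1).
CH(COOCH3): ester, 1 C=O (running total 2).
CH(CHO): aldehyde, 1 C=O (running total 3).
CH(COOH): carboxylic acid, 1 C=O (running total 4).
CH(COCH3): ketone, 1 C=O (running total 5).
CH(NHCOCH3): amide, 1 C=O (running total 6).
CH(COOCH3): ester, 1 C=O (running total 7).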